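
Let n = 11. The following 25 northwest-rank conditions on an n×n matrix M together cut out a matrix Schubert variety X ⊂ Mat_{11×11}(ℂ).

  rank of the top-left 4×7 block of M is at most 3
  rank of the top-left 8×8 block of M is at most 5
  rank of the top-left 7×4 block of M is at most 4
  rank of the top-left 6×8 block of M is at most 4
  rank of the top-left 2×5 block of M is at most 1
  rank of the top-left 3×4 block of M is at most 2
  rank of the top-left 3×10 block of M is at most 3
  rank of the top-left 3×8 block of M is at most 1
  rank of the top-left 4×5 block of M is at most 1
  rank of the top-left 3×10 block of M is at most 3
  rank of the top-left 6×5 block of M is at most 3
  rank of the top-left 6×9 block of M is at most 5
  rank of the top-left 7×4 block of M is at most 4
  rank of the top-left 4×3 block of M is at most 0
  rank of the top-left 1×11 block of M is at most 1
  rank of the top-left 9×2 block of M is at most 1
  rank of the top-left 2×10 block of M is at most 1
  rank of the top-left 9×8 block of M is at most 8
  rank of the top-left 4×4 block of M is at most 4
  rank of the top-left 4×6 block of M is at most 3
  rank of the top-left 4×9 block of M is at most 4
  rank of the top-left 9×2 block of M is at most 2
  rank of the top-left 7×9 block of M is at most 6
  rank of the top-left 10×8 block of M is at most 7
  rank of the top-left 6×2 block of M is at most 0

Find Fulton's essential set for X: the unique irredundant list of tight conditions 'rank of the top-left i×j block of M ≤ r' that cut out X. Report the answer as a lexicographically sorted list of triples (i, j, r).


Computing R[i][j] = min implied NW-rank bound (n=11, 25 conditions):

  row 1: 0  0  0  1  1  1  1  1  1  1  1
  row 2: 0  0  0  1  1  1  1  1  1  1  2
  row 3: 0  0  0  1  1  1  1  1  2  2  3
  row 4: 0  0  0  1  1  2  2  2  3  3  4
  row 5: 0  0  1  2  2  3  3  3  4  4  5
  row 6: 0  0  1  2  3  4  4  4  5  5  6
  row 7: 1  1  2  3  4  5  5  5  6  6  7
  row 8: 1  1  2  3  4  5  5  5  6  7  8
  row 9: 1  1  2  3  4  5  6  6  7  8  9
  row 10: 1  2  3  4  5  6  7  7  8  9  10
  row 11: 1  2  3  4  5  6  7  8  9  10  11

so w = (4, 11, 9, 6, 3, 5, 1, 10, 7, 2, 8).

Rothe diagram D(w) (31 cells), 7 SE-corners (essential conditions):

[(2, 10, 1), (3, 8, 1), (4, 3, 0), (4, 5, 1), (6, 2, 0), (8, 8, 5), (9, 2, 1)]


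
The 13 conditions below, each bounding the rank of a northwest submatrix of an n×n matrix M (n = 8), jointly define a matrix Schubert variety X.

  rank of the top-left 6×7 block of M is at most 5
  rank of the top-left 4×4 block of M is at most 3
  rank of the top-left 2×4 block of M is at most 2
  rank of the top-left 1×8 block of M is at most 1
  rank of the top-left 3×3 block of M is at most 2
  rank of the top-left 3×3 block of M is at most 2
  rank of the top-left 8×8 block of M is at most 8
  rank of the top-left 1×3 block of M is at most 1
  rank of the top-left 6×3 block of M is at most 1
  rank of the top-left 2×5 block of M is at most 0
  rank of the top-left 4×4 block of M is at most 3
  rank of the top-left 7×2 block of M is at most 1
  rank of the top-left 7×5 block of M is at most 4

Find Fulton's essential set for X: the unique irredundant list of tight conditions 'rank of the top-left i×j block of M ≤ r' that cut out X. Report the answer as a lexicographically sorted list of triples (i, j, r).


Reconstructing r_w from the 13 given conditions:

  R[1]: 0 0 0 0 0 1 1 1
  R[2]: 0 0 0 0 0 1 2 2
  R[3]: 1 1 1 1 1 2 3 3
  R[4]: 1 1 1 2 2 3 4 4
  R[5]: 1 1 1 2 3 4 5 5
  R[6]: 1 1 1 2 3 4 5 6
  R[7]: 1 1 2 3 4 5 6 7
  R[8]: 1 2 3 4 5 6 7 8

reading off 1-entries of Δ²R: w = (6, 7, 1, 4, 5, 8, 3, 2).

ℓ(w)=17; the 3 essential cells (i,j,r):

[(2, 5, 0), (6, 3, 1), (7, 2, 1)]


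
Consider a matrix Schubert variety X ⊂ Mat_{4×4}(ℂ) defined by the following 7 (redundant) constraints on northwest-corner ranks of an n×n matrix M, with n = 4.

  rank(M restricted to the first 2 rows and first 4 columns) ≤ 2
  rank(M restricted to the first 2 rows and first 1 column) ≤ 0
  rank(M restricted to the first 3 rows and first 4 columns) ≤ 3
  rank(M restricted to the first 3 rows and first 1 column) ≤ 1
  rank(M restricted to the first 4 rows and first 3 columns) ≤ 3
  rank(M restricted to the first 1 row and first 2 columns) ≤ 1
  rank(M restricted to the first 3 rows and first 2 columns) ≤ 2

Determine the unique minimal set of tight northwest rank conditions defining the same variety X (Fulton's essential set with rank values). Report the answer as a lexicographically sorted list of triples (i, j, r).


The tightest implied rank at each (i,j), from the 7 conditions:

  0 1 1 1
  0 1 2 2
  1 2 3 3
  1 2 3 4

reading off 1-entries of Δ²R: w = (2, 3, 1, 4).

D(w) has 2 cells with 1 SE-corner; essential set:

[(2, 1, 0)]


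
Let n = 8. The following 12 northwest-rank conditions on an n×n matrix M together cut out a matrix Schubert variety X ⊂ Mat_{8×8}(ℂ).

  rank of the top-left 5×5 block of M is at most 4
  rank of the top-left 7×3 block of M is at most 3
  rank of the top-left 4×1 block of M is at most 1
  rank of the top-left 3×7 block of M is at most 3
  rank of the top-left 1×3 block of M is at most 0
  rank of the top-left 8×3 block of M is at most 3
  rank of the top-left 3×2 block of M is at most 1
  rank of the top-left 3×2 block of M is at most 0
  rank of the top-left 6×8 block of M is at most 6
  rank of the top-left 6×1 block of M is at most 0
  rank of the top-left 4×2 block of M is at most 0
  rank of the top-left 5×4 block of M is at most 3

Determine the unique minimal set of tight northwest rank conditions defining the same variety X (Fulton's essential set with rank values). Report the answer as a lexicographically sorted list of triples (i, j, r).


The tightest implied rank at each (i,j), from the 12 conditions:

  R[1]: 0  0  0  1  1  1  1  1
  R[2]: 0  0  1  2  2  2  2  2
  R[3]: 0  0  1  2  3  3  3  3
  R[4]: 0  0  1  2  3  4  4  4
  R[5]: 0  1  2  3  4  5  5  5
  R[6]: 0  1  2  3  4  5  6  6
  R[7]: 1  2  3  4  5  6  7  7
  R[8]: 1  2  3  4  5  6  7  8

giving w = (4, 3, 5, 6, 2, 7, 1, 8) via Δ²R.

|D(w)|=11, |Ess(w)|=3:

[(1, 3, 0), (4, 2, 0), (6, 1, 0)]


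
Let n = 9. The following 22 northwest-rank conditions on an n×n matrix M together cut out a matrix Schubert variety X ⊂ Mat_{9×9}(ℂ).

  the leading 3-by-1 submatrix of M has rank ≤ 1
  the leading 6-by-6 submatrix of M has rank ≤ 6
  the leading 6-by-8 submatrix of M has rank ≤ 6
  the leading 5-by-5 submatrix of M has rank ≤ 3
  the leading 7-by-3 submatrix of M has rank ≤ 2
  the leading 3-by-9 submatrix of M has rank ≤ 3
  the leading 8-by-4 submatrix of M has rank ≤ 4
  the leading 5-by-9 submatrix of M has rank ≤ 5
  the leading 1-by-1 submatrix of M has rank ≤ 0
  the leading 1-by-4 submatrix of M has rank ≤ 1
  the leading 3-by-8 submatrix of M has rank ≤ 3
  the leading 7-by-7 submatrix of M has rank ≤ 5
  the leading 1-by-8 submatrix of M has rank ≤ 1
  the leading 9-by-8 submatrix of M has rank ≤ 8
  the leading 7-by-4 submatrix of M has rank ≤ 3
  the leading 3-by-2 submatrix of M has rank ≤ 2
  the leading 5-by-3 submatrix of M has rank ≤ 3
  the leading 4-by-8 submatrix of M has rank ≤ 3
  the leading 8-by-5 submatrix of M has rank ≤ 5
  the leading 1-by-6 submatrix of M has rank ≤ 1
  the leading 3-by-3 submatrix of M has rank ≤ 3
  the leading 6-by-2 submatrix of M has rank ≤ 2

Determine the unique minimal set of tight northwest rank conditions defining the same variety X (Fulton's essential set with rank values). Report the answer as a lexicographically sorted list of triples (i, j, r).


Rank table r_w(9×9) implied by the 22 constraints:

  row 1: 0, 1, 1, 1, 1, 1, 1, 1, 1
  row 2: 1, 2, 2, 2, 2, 2, 2, 2, 2
  row 3: 1, 2, 2, 3, 3, 3, 3, 3, 3
  row 4: 1, 2, 2, 3, 3, 3, 3, 3, 4
  row 5: 1, 2, 2, 3, 3, 4, 4, 4, 5
  row 6: 1, 2, 2, 3, 4, 5, 5, 5, 6
  row 7: 1, 2, 2, 3, 4, 5, 5, 6, 7
  row 8: 1, 2, 3, 4, 5, 6, 6, 7, 8
  row 9: 1, 2, 3, 4, 5, 6, 7, 8, 9

second differences of R give the permutation w = (2, 1, 4, 9, 6, 5, 8, 3, 7).

ℓ(w)=12; the 5 essential cells (i,j,r):

[(1, 1, 0), (4, 8, 3), (5, 5, 3), (7, 3, 2), (7, 7, 5)]


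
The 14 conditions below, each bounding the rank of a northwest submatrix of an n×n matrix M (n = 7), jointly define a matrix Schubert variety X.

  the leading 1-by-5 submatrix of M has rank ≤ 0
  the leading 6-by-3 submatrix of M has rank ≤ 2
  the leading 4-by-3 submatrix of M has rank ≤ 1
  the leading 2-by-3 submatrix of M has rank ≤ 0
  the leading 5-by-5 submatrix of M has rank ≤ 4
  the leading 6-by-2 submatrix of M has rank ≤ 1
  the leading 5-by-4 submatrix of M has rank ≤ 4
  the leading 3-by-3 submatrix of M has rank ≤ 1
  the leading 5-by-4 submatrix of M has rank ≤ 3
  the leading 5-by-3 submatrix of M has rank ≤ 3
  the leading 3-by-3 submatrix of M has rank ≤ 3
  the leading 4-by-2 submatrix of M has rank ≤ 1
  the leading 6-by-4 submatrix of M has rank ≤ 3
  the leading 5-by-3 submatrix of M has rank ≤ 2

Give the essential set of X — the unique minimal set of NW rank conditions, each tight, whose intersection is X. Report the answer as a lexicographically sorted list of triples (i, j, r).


Computing R[i][j] = min implied NW-rank bound (n=7, 14 conditions):

  row 1: 0 | 0 | 0 | 0 | 0 | 1 | 1
  row 2: 0 | 0 | 0 | 1 | 1 | 2 | 2
  row 3: 1 | 1 | 1 | 2 | 2 | 3 | 3
  row 4: 1 | 1 | 1 | 2 | 3 | 4 | 4
  row 5: 1 | 1 | 2 | 3 | 4 | 5 | 5
  row 6: 1 | 1 | 2 | 3 | 4 | 5 | 6
  row 7: 1 | 2 | 3 | 4 | 5 | 6 | 7

second differences of R give the permutation w = (6, 4, 1, 5, 3, 7, 2).

Rothe diagram D(w) (12 cells), 4 SE-corners (essential conditions):

[(1, 5, 0), (2, 3, 0), (4, 3, 1), (6, 2, 1)]


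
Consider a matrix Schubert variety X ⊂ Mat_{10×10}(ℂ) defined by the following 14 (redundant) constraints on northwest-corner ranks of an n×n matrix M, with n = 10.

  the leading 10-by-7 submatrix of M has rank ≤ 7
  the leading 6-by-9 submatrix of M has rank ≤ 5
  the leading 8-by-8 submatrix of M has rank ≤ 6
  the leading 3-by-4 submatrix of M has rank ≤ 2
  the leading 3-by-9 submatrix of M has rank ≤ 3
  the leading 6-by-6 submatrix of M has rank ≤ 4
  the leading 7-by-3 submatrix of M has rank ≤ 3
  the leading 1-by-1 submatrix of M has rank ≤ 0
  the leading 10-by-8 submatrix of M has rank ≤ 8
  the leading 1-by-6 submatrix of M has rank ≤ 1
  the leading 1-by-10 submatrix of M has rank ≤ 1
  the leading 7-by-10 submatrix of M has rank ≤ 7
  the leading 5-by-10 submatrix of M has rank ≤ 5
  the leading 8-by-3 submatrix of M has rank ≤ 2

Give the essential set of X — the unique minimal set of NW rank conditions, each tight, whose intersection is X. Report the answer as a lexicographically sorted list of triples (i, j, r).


The tightest implied rank at each (i,j), from the 14 conditions:

  0  1  1  1  1  1  1  1  1  1
  1  2  2  2  2  2  2  2  2  2
  1  2  2  2  3  3  3  3  3  3
  1  2  2  3  4  4  4  4  4  4
  1  2  2  3  4  4  5  5  5  5
  1  2  2  3  4  4  5  5  5  6
  1  2  2  3  4  5  6  6  6  7
  1  2  2  3  4  5  6  6  7  8
  1  2  3  4  5  6  7  7  8  9
  1  2  3  4  5  6  7  8  9  10

second differences of R give the permutation w = (2, 1, 5, 4, 7, 10, 6, 9, 3, 8).

ℓ(w)=13; the 6 essential cells (i,j,r):

[(1, 1, 0), (3, 4, 2), (6, 6, 4), (6, 9, 5), (8, 3, 2), (8, 8, 6)]


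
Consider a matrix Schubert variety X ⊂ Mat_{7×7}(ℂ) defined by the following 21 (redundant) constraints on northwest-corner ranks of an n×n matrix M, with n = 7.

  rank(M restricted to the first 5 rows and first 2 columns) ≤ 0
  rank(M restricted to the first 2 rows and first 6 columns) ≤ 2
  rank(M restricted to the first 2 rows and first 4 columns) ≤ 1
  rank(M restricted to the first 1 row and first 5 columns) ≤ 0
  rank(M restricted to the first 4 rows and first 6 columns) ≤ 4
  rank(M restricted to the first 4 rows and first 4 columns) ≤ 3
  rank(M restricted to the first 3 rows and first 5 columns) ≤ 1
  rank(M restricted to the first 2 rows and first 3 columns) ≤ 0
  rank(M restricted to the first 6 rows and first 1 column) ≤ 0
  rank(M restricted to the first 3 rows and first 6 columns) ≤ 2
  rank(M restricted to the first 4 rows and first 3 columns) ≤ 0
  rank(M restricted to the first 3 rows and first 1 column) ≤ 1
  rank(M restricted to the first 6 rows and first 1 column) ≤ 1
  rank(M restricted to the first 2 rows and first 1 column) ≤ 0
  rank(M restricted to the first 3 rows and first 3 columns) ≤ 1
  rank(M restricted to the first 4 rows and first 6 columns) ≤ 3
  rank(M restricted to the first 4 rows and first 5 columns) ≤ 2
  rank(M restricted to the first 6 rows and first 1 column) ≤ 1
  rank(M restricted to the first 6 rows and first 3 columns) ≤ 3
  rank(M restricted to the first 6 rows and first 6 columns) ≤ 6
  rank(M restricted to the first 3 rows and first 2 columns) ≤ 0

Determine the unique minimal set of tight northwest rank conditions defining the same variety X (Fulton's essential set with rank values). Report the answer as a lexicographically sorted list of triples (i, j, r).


Recovering R(i,j) via the rank-extension bound from the 21 conditions:

  i=1: 0 | 0 | 0 | 0 | 0 | 1 | 1
  i=2: 0 | 0 | 0 | 1 | 1 | 2 | 2
  i=3: 0 | 0 | 0 | 1 | 1 | 2 | 3
  i=4: 0 | 0 | 0 | 1 | 2 | 3 | 4
  i=5: 0 | 0 | 1 | 2 | 3 | 4 | 5
  i=6: 0 | 1 | 2 | 3 | 4 | 5 | 6
  i=7: 1 | 2 | 3 | 4 | 5 | 6 | 7

giving w = (6, 4, 7, 5, 3, 2, 1) via Δ²R.

|D(w)|=18, |Ess(w)|=5:

[(1, 5, 0), (3, 5, 1), (4, 3, 0), (5, 2, 0), (6, 1, 0)]


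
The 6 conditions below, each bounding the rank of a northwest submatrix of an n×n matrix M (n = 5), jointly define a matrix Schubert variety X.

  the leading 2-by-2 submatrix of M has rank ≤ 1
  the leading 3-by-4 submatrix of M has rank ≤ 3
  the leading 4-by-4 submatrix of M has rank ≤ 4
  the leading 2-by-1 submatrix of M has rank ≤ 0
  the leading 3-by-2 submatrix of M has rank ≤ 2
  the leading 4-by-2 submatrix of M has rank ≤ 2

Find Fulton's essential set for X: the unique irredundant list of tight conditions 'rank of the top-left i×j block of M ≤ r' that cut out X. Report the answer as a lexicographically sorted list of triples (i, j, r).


The tightest implied rank at each (i,j), from the 6 conditions:

  R[1]: 0 1 1 1 1
  R[2]: 0 1 2 2 2
  R[3]: 1 2 3 3 3
  R[4]: 1 2 3 4 4
  R[5]: 1 2 3 4 5

reading off 1-entries of Δ²R: w = (2, 3, 1, 4, 5).

1 SE-corner of the 2-cell Rothe diagram gives Ess(w):

[(2, 1, 0)]


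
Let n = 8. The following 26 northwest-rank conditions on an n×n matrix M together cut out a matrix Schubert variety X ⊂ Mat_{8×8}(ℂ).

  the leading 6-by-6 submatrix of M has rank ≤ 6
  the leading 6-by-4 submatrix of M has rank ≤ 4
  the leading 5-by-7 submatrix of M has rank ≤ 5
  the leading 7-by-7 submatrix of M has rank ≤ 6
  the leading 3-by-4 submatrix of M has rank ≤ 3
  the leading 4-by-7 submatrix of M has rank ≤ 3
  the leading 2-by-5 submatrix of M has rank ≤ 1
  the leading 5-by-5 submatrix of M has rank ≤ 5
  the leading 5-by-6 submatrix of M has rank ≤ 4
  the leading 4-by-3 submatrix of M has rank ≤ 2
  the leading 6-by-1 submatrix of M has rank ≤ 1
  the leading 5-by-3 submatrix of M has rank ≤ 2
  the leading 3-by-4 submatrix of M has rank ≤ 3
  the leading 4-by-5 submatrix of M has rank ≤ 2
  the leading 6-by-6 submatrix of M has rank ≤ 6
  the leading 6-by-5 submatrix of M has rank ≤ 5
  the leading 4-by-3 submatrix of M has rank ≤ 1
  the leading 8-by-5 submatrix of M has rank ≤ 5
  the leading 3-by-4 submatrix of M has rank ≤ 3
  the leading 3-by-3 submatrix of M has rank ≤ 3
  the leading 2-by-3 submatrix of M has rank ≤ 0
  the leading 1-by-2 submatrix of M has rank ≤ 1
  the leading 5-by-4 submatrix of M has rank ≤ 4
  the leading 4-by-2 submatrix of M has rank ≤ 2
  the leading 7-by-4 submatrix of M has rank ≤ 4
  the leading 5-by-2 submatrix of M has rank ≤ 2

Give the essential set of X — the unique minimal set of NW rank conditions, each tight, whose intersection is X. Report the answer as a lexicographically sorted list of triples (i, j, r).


Computing R[i][j] = min implied NW-rank bound (n=8, 26 conditions):

  R[1]: 0  0  0  1  1  1  1  1
  R[2]: 0  0  0  1  1  2  2  2
  R[3]: 1  1  1  2  2  3  3  3
  R[4]: 1  1  1  2  2  3  3  4
  R[5]: 1  2  2  3  3  4  4  5
  R[6]: 1  2  3  4  4  5  5  6
  R[7]: 1  2  3  4  5  6  6  7
  R[8]: 1  2  3  4  5  6  7  8

hence w(1..8) = (4, 6, 1, 8, 2, 3, 5, 7).

|D(w)|=11, |Ess(w)|=5:

[(2, 3, 0), (2, 5, 1), (4, 3, 1), (4, 5, 2), (4, 7, 3)]


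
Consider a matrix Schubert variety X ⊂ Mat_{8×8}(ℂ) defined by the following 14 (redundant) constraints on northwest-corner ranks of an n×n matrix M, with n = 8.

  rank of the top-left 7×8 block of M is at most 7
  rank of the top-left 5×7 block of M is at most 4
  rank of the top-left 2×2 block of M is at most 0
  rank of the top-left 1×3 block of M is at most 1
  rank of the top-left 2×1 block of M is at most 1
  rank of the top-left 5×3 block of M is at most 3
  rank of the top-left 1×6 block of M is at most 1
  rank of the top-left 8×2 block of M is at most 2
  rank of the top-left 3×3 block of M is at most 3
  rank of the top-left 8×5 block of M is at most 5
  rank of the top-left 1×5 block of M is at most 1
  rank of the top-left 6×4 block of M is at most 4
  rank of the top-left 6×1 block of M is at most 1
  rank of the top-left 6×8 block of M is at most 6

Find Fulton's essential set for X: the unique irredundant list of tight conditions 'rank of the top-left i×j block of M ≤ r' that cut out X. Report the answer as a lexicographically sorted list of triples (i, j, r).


Reconstructing r_w from the 14 given conditions:

  row 1: 0 | 0 | 1 | 1 | 1 | 1 | 1 | 1
  row 2: 0 | 0 | 1 | 2 | 2 | 2 | 2 | 2
  row 3: 1 | 1 | 2 | 3 | 3 | 3 | 3 | 3
  row 4: 1 | 2 | 3 | 4 | 4 | 4 | 4 | 4
  row 5: 1 | 2 | 3 | 4 | 4 | 4 | 4 | 5
  row 6: 1 | 2 | 3 | 4 | 5 | 5 | 5 | 6
  row 7: 1 | 2 | 3 | 4 | 5 | 6 | 6 | 7
  row 8: 1 | 2 | 3 | 4 | 5 | 6 | 7 | 8

hence w(1..8) = (3, 4, 1, 2, 8, 5, 6, 7).

|D(w)|=7, |Ess(w)|=2:

[(2, 2, 0), (5, 7, 4)]


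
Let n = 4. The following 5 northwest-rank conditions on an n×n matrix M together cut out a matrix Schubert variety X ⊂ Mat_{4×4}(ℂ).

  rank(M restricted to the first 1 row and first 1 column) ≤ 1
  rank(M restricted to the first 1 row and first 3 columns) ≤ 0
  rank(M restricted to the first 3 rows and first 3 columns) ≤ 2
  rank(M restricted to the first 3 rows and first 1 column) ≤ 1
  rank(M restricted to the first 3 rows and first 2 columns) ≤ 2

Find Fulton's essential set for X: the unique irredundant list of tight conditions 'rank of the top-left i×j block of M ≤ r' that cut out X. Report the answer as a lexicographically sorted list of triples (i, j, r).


Computing R[i][j] = min implied NW-rank bound (n=4, 5 conditions):

  row 1: 0 0 0 1
  row 2: 1 1 1 2
  row 3: 1 2 2 3
  row 4: 1 2 3 4

second differences of R give the permutation w = (4, 1, 2, 3).

Fulton essential set (1 of the 3 Rothe cells):

[(1, 3, 0)]


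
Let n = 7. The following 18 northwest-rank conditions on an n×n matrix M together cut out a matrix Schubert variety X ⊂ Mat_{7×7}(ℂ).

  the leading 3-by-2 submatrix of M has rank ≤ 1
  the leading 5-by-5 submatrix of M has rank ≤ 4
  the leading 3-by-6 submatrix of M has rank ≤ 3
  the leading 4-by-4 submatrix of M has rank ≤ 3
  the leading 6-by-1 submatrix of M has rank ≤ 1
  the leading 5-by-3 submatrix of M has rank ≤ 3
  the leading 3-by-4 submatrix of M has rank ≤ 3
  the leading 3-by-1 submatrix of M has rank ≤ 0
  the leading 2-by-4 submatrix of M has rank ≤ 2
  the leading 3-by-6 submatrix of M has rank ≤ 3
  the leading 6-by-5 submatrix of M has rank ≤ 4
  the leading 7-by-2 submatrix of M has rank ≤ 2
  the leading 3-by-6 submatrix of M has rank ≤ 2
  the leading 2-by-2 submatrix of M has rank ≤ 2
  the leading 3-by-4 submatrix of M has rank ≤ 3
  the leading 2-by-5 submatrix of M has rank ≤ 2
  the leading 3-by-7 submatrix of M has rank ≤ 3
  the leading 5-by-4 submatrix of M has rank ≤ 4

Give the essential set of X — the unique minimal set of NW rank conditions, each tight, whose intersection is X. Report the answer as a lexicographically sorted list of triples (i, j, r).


Computing R[i][j] = min implied NW-rank bound (n=7, 18 conditions):

  i=1: 0 1 1 1 1 1 1
  i=2: 0 1 2 2 2 2 2
  i=3: 0 1 2 2 2 2 3
  i=4: 1 2 3 3 3 3 4
  i=5: 1 2 3 4 4 4 5
  i=6: 1 2 3 4 4 5 6
  i=7: 1 2 3 4 5 6 7

hence w(1..7) = (2, 3, 7, 1, 4, 6, 5).

3 SE-corners of the 7-cell Rothe diagram give Ess(w):

[(3, 1, 0), (3, 6, 2), (6, 5, 4)]


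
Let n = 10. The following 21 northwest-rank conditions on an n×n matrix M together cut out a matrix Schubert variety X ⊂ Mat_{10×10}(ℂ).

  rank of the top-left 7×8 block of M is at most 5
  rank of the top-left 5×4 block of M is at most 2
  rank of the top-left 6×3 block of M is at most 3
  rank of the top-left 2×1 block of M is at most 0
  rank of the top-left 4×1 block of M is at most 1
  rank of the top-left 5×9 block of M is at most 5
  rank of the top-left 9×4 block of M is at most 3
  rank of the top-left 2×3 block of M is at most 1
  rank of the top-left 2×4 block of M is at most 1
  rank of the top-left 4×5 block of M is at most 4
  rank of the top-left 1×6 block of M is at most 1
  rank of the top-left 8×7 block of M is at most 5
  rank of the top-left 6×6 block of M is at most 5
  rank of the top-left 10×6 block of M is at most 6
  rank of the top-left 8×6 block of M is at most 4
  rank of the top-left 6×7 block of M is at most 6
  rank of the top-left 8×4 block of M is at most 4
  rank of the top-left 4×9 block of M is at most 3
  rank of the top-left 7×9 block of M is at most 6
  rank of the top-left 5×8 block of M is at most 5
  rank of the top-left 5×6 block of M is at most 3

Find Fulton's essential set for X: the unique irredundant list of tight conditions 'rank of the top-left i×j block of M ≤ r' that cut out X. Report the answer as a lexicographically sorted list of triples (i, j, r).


Recovering R(i,j) via the rank-extension bound from the 21 conditions:

  0  1  1  1  1  1  1  1  1  1
  0  1  1  1  2  2  2  2  2  2
  1  2  2  2  3  3  3  3  3  3
  1  2  2  2  3  3  3  3  3  4
  1  2  2  2  3  3  4  4  4  5
  1  2  3  3  4  4  5  5  5  6
  1  2  3  3  4  4  5  5  6  7
  1  2  3  3  4  4  5  6  7  8
  1  2  3  3  4  5  6  7  8  9
  1  2  3  4  5  6  7  8  9  10

hence w(1..10) = (2, 5, 1, 10, 7, 3, 9, 8, 6, 4).

D(w) has 19 cells with 8 SE-corners; essential set:

[(2, 1, 0), (2, 4, 1), (4, 9, 3), (5, 4, 2), (5, 6, 3), (7, 8, 5), (8, 6, 4), (9, 4, 3)]


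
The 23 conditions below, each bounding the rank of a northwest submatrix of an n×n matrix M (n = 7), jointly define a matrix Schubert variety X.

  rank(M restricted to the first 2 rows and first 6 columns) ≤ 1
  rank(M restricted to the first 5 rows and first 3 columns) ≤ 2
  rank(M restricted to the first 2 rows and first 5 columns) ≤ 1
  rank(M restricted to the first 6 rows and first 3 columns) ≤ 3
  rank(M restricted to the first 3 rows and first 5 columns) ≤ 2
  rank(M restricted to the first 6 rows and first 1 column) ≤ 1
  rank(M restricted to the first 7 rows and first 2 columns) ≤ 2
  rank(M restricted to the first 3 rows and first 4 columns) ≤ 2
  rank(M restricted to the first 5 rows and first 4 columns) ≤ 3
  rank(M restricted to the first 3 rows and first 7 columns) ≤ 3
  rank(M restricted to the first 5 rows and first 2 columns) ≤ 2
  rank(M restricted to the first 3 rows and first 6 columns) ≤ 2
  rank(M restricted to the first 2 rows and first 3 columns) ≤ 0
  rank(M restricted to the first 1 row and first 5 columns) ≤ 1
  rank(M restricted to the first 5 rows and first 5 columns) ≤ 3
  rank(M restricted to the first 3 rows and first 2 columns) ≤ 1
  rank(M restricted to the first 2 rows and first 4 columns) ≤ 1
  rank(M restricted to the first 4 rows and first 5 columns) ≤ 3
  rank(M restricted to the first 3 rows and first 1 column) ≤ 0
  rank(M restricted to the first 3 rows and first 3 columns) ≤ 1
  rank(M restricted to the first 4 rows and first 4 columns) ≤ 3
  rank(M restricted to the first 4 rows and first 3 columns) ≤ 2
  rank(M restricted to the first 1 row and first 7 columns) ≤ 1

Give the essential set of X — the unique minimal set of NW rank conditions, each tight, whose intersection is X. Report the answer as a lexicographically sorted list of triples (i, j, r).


Rank table r_w(7×7) implied by the 23 constraints:

  row 1: 0 | 0 | 0 | 1 | 1 | 1 | 1
  row 2: 0 | 0 | 0 | 1 | 1 | 1 | 2
  row 3: 0 | 1 | 1 | 2 | 2 | 2 | 3
  row 4: 1 | 2 | 2 | 3 | 3 | 3 | 4
  row 5: 1 | 2 | 2 | 3 | 3 | 4 | 5
  row 6: 1 | 2 | 3 | 4 | 4 | 5 | 6
  row 7: 1 | 2 | 3 | 4 | 5 | 6 | 7

second differences of R give the permutation w = (4, 7, 2, 1, 6, 3, 5).

D(w) has 11 cells with 5 SE-corners; essential set:

[(2, 3, 0), (2, 6, 1), (3, 1, 0), (5, 3, 2), (5, 5, 3)]


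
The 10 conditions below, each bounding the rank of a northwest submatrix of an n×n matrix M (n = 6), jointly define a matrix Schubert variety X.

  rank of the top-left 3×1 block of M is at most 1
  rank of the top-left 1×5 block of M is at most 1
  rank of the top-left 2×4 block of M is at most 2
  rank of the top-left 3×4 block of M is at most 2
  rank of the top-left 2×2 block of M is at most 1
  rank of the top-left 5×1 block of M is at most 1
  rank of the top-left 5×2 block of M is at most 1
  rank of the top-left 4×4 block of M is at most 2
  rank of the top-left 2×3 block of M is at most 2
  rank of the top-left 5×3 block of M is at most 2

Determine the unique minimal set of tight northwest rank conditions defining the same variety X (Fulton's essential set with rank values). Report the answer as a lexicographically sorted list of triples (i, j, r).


Computing R[i][j] = min implied NW-rank bound (n=6, 10 conditions):

  i=1: 1  1  1  1  1  1
  i=2: 1  1  2  2  2  2
  i=3: 1  1  2  2  3  3
  i=4: 1  1  2  2  3  4
  i=5: 1  1  2  3  4  5
  i=6: 1  2  3  4  5  6

so w = (1, 3, 5, 6, 4, 2).

ℓ(w)=6; the 2 essential cells (i,j,r):

[(4, 4, 2), (5, 2, 1)]


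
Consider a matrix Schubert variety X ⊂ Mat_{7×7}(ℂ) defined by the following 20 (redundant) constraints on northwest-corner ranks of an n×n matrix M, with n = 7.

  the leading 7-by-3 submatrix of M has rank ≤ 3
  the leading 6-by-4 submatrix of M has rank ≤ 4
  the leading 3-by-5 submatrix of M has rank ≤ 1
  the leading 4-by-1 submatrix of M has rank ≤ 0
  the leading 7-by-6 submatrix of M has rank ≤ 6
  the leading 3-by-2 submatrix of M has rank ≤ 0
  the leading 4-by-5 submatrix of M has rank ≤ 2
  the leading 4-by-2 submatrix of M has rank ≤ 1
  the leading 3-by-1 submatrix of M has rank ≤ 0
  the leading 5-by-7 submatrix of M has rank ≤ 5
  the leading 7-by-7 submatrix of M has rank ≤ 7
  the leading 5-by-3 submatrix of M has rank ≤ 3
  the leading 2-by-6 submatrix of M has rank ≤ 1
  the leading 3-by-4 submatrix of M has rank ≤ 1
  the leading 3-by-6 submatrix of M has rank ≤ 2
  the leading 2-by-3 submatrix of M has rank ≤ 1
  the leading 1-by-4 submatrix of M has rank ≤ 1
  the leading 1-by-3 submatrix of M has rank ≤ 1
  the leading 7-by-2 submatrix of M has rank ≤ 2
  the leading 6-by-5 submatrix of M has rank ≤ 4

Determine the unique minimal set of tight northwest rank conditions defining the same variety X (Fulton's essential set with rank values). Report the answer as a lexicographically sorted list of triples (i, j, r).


Reconstructing r_w from the 20 given conditions:

  i=1: 0 | 0 | 1 | 1 | 1 | 1 | 1
  i=2: 0 | 0 | 1 | 1 | 1 | 1 | 2
  i=3: 0 | 0 | 1 | 1 | 1 | 2 | 3
  i=4: 0 | 1 | 2 | 2 | 2 | 3 | 4
  i=5: 1 | 2 | 3 | 3 | 3 | 4 | 5
  i=6: 1 | 2 | 3 | 4 | 4 | 5 | 6
  i=7: 1 | 2 | 3 | 4 | 5 | 6 | 7

the unique w with this rank table is (3, 7, 6, 2, 1, 4, 5).

D(w) has 12 cells with 4 SE-corners; essential set:

[(2, 6, 1), (3, 2, 0), (3, 5, 1), (4, 1, 0)]


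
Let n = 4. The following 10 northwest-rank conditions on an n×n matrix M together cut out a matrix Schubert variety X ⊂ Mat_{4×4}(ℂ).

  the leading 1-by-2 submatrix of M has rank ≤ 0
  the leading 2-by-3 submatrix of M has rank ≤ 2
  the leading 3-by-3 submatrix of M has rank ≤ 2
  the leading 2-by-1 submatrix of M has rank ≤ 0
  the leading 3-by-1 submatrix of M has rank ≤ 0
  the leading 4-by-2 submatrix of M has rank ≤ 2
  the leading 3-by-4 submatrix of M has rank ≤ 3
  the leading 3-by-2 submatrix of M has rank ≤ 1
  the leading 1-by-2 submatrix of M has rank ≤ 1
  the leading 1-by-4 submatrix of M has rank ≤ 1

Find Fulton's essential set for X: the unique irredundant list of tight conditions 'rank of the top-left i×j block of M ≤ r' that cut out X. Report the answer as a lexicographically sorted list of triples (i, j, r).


Recovering R(i,j) via the rank-extension bound from the 10 conditions:

  R[1]: 0 | 0 | 1 | 1
  R[2]: 0 | 1 | 2 | 2
  R[3]: 0 | 1 | 2 | 3
  R[4]: 1 | 2 | 3 | 4

reading off 1-entries of Δ²R: w = (3, 2, 4, 1).

|D(w)|=4, |Ess(w)|=2:

[(1, 2, 0), (3, 1, 0)]


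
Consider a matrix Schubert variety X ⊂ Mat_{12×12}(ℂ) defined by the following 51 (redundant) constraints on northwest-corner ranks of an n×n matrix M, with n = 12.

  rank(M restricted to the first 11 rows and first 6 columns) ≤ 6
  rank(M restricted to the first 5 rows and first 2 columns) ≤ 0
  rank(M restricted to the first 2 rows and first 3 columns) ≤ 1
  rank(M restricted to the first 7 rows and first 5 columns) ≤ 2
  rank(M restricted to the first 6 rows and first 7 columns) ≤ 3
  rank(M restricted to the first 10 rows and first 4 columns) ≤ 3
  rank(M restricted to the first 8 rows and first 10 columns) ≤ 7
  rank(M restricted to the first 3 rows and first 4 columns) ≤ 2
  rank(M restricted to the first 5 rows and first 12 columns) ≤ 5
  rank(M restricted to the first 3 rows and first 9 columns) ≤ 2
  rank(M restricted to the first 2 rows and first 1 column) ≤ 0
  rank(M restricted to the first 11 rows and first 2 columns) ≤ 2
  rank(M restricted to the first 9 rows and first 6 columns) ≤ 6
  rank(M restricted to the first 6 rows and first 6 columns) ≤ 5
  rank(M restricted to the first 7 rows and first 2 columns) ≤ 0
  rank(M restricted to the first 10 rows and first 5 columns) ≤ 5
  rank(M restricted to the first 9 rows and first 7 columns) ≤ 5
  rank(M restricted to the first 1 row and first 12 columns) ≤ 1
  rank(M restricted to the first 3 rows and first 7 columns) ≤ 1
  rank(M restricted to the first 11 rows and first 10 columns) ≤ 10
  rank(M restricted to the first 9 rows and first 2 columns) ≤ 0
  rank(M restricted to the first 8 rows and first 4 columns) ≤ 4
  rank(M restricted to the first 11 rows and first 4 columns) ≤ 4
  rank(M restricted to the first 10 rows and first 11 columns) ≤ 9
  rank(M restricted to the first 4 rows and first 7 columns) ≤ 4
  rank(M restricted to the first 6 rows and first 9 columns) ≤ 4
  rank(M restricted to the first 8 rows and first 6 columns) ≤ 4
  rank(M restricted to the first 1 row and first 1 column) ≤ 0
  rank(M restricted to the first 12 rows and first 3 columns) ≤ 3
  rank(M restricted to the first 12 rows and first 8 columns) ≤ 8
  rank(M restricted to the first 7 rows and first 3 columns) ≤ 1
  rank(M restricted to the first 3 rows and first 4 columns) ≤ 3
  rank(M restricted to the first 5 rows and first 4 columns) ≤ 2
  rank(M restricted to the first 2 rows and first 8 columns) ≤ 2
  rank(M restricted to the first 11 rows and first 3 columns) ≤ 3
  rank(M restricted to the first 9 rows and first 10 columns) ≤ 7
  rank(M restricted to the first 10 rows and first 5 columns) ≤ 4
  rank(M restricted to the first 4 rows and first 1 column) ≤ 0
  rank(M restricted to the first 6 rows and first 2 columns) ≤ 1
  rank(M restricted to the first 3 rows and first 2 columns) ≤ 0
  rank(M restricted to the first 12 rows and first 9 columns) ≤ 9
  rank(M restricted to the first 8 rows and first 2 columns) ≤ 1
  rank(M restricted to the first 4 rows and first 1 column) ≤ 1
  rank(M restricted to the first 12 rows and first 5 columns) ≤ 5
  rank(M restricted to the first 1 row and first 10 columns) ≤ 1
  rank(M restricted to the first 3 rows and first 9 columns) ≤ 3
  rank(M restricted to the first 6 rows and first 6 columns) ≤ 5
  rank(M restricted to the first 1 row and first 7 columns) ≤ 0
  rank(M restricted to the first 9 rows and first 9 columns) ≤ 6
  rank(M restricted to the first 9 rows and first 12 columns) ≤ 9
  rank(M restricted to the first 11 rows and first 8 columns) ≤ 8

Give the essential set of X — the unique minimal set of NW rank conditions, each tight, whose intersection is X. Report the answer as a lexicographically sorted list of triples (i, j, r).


Recovering R(i,j) via the rank-extension bound from the 51 conditions:

  i=1: 0  0  0  0  0  0  0  1  1  1  1  1
  i=2: 0  0  1  1  1  1  1  2  2  2  2  2
  i=3: 0  0  1  1  1  1  1  2  2  3  3  3
  i=4: 0  0  1  2  2  2  2  3  3  4  4  4
  i=5: 0  0  1  2  2  3  3  4  4  5  5  5
  i=6: 0  0  1  2  2  3  3  4  4  5  6  6
  i=7: 0  0  1  2  2  3  4  5  5  6  7  7
  i=8: 0  0  1  2  3  4  5  6  6  7  8  8
  i=9: 0  0  1  2  3  4  5  6  6  7  8  9
  i=10: 1  1  2  3  4  5  6  7  7  8  9  10
  i=11: 1  2  3  4  5  6  7  8  8  9  10  11
  i=12: 1  2  3  4  5  6  7  8  9  10  11  12

giving w = (8, 3, 10, 4, 6, 11, 7, 5, 12, 1, 2, 9) via Δ²R.

Fulton essential set (8 of the 34 Rothe cells):

[(1, 7, 0), (3, 7, 1), (3, 9, 2), (6, 7, 3), (6, 9, 4), (7, 5, 2), (9, 2, 0), (9, 9, 6)]


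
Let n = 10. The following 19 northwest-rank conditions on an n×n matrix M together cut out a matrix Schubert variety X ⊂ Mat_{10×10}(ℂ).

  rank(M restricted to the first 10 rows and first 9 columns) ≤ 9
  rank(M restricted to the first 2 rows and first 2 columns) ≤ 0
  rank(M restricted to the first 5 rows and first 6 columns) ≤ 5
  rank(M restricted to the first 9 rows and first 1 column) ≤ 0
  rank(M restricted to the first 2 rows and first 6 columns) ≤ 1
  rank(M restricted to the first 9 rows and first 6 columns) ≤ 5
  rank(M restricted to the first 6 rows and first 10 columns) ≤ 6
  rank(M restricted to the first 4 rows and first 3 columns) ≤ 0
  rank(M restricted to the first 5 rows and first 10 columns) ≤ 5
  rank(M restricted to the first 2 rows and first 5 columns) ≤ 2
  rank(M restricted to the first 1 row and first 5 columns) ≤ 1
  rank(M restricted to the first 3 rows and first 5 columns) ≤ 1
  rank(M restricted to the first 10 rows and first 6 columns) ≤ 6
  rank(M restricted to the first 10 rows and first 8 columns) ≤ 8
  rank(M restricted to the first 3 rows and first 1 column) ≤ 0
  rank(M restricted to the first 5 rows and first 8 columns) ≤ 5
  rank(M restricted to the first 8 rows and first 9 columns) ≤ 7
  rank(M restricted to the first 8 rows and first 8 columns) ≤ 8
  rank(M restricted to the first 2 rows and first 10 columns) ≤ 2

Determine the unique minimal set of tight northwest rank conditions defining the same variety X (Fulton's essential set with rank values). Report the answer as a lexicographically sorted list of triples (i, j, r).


Computing R[i][j] = min implied NW-rank bound (n=10, 19 conditions):

  i=1: 0 0 0 1 1 1 1 1 1 1
  i=2: 0 0 0 1 1 1 2 2 2 2
  i=3: 0 0 0 1 1 2 3 3 3 3
  i=4: 0 0 0 1 2 3 4 4 4 4
  i=5: 0 1 1 2 3 4 5 5 5 5
  i=6: 0 1 2 3 4 5 6 6 6 6
  i=7: 0 1 2 3 4 5 6 7 7 7
  i=8: 0 1 2 3 4 5 6 7 7 8
  i=9: 0 1 2 3 4 5 6 7 8 9
  i=10: 1 2 3 4 5 6 7 8 9 10

hence w(1..10) = (4, 7, 6, 5, 2, 3, 8, 10, 9, 1).

Fulton essential set (5 of the 21 Rothe cells):

[(2, 6, 1), (3, 5, 1), (4, 3, 0), (8, 9, 7), (9, 1, 0)]


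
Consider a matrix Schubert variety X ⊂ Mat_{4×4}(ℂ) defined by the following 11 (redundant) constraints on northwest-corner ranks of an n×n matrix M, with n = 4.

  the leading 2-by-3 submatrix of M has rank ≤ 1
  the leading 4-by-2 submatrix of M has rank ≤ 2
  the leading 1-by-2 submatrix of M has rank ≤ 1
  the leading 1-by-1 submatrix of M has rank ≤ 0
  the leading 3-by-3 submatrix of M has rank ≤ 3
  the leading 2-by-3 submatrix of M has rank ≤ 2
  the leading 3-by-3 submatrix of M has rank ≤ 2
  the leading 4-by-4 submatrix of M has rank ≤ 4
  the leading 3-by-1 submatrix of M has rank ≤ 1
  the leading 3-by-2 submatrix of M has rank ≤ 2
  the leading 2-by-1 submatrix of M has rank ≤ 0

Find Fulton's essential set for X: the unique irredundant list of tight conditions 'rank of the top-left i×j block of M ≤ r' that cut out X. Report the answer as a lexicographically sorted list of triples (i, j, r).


Rank table r_w(4×4) implied by the 11 constraints:

  row 1: 0 1 1 1
  row 2: 0 1 1 2
  row 3: 1 2 2 3
  row 4: 1 2 3 4

reading off 1-entries of Δ²R: w = (2, 4, 1, 3).

Rothe diagram D(w) (3 cells), 2 SE-corners (essential conditions):

[(2, 1, 0), (2, 3, 1)]


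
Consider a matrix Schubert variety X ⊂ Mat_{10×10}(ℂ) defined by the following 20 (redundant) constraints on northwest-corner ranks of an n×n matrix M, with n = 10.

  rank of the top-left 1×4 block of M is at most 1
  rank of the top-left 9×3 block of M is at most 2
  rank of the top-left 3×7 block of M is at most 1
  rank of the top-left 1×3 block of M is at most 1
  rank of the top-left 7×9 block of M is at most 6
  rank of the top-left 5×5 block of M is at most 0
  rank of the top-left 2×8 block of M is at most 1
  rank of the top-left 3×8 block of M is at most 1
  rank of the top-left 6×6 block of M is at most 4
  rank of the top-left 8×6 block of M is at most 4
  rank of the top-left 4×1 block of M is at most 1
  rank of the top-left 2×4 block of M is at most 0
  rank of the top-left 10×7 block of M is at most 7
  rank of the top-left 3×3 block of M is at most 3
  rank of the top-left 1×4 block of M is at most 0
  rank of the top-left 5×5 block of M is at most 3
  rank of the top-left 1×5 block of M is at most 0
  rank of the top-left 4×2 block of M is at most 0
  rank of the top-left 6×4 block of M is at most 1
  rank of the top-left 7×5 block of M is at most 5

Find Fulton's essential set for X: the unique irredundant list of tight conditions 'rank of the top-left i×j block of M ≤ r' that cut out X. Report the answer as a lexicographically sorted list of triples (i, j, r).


The tightest implied rank at each (i,j), from the 20 conditions:

  i=1: 0, 0, 0, 0, 0, 1, 1, 1, 1, 1
  i=2: 0, 0, 0, 0, 0, 1, 1, 1, 2, 2
  i=3: 0, 0, 0, 0, 0, 1, 1, 1, 2, 3
  i=4: 0, 0, 0, 0, 0, 1, 2, 2, 3, 4
  i=5: 0, 0, 0, 0, 0, 1, 2, 3, 4, 5
  i=6: 1, 1, 1, 1, 1, 2, 3, 4, 5, 6
  i=7: 1, 2, 2, 2, 2, 3, 4, 5, 6, 7
  i=8: 1, 2, 2, 3, 3, 4, 5, 6, 7, 8
  i=9: 1, 2, 2, 3, 4, 5, 6, 7, 8, 9
  i=10: 1, 2, 3, 4, 5, 6, 7, 8, 9, 10

the unique w with this rank table is (6, 9, 10, 7, 8, 1, 2, 4, 5, 3).

Fulton essential set (3 of the 31 Rothe cells):

[(3, 8, 1), (5, 5, 0), (9, 3, 2)]


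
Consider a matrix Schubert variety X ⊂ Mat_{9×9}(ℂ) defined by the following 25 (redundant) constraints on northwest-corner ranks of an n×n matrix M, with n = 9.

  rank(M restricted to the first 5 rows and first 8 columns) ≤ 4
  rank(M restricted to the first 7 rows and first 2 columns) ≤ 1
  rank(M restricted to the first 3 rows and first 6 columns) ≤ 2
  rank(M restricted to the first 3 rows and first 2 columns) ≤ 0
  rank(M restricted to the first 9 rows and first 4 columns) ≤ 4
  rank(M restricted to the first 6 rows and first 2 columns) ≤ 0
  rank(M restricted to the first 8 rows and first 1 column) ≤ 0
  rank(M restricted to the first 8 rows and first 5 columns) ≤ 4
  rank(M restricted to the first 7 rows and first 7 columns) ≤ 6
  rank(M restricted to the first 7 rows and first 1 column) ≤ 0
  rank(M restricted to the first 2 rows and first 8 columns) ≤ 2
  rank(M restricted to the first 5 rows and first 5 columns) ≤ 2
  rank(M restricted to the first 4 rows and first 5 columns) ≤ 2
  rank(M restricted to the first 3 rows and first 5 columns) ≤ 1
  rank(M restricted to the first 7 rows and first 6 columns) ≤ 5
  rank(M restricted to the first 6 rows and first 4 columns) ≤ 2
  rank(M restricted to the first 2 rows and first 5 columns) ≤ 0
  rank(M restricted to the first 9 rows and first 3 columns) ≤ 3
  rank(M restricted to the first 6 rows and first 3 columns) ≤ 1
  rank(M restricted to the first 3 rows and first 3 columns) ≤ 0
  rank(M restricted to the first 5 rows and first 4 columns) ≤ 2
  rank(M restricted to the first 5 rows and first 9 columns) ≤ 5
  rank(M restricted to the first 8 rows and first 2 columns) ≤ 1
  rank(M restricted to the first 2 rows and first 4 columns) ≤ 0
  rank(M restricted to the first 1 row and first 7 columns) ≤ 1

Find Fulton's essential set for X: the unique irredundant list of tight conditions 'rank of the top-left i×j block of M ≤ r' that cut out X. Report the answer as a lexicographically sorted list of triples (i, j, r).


The tightest implied rank at each (i,j), from the 25 conditions:

  R[1]: 0 0 0 0 0 1 1 1 1
  R[2]: 0 0 0 0 0 1 2 2 2
  R[3]: 0 0 0 1 1 2 3 3 3
  R[4]: 0 0 1 2 2 3 4 4 4
  R[5]: 0 0 1 2 2 3 4 4 5
  R[6]: 0 0 1 2 3 4 5 5 6
  R[7]: 0 1 2 3 4 5 6 6 7
  R[8]: 0 1 2 3 4 5 6 7 8
  R[9]: 1 2 3 4 5 6 7 8 9

hence w(1..9) = (6, 7, 4, 3, 9, 5, 2, 8, 1).

ℓ(w)=23; the 6 essential cells (i,j,r):

[(2, 5, 0), (3, 3, 0), (5, 5, 2), (5, 8, 4), (6, 2, 0), (8, 1, 0)]
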